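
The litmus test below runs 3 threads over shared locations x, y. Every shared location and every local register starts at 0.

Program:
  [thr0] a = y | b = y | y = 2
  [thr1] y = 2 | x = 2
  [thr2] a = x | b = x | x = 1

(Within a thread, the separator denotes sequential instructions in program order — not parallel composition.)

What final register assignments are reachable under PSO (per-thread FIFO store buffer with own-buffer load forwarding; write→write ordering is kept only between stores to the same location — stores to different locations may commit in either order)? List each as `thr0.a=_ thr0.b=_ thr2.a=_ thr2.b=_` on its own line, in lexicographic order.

outcome vector order: (thr0.a,thr0.b,thr2.a,thr2.b)
|PSO outcomes| = 9

thr0.a=0 thr0.b=0 thr2.a=0 thr2.b=0
thr0.a=0 thr0.b=0 thr2.a=0 thr2.b=2
thr0.a=0 thr0.b=0 thr2.a=2 thr2.b=2
thr0.a=0 thr0.b=2 thr2.a=0 thr2.b=0
thr0.a=0 thr0.b=2 thr2.a=0 thr2.b=2
thr0.a=0 thr0.b=2 thr2.a=2 thr2.b=2
thr0.a=2 thr0.b=2 thr2.a=0 thr2.b=0
thr0.a=2 thr0.b=2 thr2.a=0 thr2.b=2
thr0.a=2 thr0.b=2 thr2.a=2 thr2.b=2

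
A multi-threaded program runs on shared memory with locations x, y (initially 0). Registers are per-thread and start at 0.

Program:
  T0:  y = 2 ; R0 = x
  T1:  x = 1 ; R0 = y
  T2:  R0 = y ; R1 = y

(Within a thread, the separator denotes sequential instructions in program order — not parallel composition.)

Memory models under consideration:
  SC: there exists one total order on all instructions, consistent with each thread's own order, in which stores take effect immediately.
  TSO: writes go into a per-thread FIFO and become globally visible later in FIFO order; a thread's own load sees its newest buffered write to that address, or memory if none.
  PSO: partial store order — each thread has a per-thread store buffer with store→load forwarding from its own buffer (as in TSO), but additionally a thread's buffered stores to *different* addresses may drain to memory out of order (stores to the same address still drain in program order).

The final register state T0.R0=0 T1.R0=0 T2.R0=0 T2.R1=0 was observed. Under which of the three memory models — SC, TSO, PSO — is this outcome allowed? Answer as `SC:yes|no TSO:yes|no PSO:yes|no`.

SC:no TSO:yes PSO:yes

outcome vector order: (T0.R0,T1.R0,T2.R0,T2.R1)
[SC] allowed = {0200 0202 0222 1000 1002 1022 1200 1202 1222}
[TSO] allowed = {0000 0002 0022 0200 0202 0222 1000 1002 1022 1200 1202 1222}
[PSO] allowed = {0000 0002 0022 0200 0202 0222 1000 1002 1022 1200 1202 1222}
target 0000 ∈ {TSO,PSO}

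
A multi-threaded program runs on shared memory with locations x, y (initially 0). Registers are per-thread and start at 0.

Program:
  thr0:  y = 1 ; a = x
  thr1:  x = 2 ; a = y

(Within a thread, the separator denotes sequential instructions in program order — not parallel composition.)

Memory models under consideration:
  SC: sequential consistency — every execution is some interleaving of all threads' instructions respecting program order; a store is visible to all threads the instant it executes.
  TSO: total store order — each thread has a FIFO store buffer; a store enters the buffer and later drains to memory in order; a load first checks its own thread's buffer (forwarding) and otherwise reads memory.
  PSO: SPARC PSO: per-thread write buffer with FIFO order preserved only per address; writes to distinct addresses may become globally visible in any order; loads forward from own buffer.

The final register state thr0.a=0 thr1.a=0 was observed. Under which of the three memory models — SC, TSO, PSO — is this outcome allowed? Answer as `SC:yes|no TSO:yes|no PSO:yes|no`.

SC:no TSO:yes PSO:yes

outcome vector order: (thr0.a,thr1.a)
[SC] allowed = {<0 1>; <2 0>; <2 1>}
[TSO] allowed = {<0 0>; <0 1>; <2 0>; <2 1>}
[PSO] allowed = {<0 0>; <0 1>; <2 0>; <2 1>}
target <0 0> ∈ {TSO,PSO}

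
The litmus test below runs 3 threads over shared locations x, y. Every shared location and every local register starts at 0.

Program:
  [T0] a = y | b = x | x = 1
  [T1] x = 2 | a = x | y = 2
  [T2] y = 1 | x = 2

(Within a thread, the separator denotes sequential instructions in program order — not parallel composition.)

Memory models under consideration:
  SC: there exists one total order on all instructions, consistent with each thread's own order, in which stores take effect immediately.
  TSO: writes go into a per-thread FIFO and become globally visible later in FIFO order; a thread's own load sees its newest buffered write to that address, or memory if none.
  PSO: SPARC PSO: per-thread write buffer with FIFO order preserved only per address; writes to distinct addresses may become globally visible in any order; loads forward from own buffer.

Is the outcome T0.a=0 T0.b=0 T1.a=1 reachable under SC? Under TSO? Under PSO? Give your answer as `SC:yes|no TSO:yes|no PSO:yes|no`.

SC:yes TSO:yes PSO:yes

outcome vector order: (T0.a,T0.b,T1.a)
SC: 9 outcomes — {<0 0 1>; <0 0 2>; <0 2 1>; <0 2 2>; <1 0 1>; <1 0 2>; <1 2 1>; <1 2 2>; <2 2 2>}
TSO: 9 outcomes — {<0 0 1>; <0 0 2>; <0 2 1>; <0 2 2>; <1 0 1>; <1 0 2>; <1 2 1>; <1 2 2>; <2 2 2>}
PSO: 10 outcomes — {<0 0 1>; <0 0 2>; <0 2 1>; <0 2 2>; <1 0 1>; <1 0 2>; <1 2 1>; <1 2 2>; <2 0 2>; <2 2 2>}
target <0 0 1> ∈ {SC,TSO,PSO}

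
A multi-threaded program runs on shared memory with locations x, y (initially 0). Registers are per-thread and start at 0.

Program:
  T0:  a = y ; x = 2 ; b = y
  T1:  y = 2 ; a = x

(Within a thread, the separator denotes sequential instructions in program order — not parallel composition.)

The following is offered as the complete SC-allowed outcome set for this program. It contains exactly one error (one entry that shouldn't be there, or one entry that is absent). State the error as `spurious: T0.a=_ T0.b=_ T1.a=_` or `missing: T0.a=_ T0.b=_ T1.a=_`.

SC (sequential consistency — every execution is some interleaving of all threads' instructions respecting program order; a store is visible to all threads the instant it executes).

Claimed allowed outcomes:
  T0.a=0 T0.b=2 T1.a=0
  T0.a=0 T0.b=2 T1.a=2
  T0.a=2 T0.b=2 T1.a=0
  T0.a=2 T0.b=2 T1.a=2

missing: T0.a=0 T0.b=0 T1.a=2

outcome vector order: (T0.a,T0.b,T1.a)
under SC → <0 0 2>, <0 2 0>, <0 2 2>, <2 2 0>, <2 2 2>
SC∖claimed = {<0 0 2>}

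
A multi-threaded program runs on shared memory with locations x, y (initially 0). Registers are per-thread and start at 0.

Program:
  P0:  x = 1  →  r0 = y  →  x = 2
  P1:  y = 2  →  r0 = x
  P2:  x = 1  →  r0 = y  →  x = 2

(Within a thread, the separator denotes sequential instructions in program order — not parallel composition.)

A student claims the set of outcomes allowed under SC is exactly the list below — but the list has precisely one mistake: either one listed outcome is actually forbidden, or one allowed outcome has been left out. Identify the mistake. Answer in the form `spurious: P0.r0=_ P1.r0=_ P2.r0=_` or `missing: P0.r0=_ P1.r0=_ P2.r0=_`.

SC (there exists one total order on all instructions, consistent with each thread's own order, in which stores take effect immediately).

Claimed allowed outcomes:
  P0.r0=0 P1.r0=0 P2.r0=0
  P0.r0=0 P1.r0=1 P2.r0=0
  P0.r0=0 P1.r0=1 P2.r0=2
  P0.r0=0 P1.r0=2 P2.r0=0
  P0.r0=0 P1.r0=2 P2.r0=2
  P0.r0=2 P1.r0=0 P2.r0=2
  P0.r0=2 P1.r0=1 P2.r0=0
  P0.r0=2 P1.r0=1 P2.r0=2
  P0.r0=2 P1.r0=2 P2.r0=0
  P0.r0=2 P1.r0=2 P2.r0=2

spurious: P0.r0=0 P1.r0=0 P2.r0=0

outcome vector order: (P0.r0,P1.r0,P2.r0)
SC (9): 0/1/0, 0/1/2, 0/2/0, 0/2/2, 2/0/2, 2/1/0, 2/1/2, 2/2/0, 2/2/2
claimed∖SC = {0/0/0}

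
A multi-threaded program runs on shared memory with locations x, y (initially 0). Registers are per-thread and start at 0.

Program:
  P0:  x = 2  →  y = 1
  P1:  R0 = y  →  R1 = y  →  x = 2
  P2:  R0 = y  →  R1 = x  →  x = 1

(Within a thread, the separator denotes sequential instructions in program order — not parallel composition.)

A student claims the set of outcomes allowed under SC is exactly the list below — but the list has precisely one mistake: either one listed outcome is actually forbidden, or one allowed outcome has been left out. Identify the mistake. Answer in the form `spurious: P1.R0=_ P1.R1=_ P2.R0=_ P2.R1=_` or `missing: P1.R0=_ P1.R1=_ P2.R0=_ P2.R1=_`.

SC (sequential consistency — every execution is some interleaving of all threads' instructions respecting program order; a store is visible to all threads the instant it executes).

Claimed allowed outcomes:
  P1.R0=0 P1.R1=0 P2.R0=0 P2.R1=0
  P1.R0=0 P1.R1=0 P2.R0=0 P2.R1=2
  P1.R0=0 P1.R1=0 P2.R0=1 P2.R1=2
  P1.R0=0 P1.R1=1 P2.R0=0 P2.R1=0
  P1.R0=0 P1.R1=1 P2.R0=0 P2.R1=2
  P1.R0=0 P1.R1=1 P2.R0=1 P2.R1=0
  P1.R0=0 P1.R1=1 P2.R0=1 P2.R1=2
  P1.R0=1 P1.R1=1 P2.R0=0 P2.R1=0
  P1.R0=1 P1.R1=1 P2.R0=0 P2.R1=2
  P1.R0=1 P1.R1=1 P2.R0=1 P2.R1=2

spurious: P1.R0=0 P1.R1=1 P2.R0=1 P2.R1=0

outcome vector order: (P1.R0,P1.R1,P2.R0,P2.R1)
under SC → <0 0 0 0>; <0 0 0 2>; <0 0 1 2>; <0 1 0 0>; <0 1 0 2>; <0 1 1 2>; <1 1 0 0>; <1 1 0 2>; <1 1 1 2>
claimed∖SC = {<0 1 1 0>}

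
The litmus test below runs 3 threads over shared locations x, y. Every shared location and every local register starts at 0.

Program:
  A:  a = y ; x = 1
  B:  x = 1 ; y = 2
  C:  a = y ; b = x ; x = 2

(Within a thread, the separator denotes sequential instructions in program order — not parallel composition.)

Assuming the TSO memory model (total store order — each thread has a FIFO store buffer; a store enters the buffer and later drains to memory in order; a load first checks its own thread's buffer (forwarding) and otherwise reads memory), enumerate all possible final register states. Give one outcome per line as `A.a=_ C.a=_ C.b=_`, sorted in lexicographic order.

outcome vector order: (A.a,C.a,C.b)
|TSO outcomes| = 6

A.a=0 C.a=0 C.b=0
A.a=0 C.a=0 C.b=1
A.a=0 C.a=2 C.b=1
A.a=2 C.a=0 C.b=0
A.a=2 C.a=0 C.b=1
A.a=2 C.a=2 C.b=1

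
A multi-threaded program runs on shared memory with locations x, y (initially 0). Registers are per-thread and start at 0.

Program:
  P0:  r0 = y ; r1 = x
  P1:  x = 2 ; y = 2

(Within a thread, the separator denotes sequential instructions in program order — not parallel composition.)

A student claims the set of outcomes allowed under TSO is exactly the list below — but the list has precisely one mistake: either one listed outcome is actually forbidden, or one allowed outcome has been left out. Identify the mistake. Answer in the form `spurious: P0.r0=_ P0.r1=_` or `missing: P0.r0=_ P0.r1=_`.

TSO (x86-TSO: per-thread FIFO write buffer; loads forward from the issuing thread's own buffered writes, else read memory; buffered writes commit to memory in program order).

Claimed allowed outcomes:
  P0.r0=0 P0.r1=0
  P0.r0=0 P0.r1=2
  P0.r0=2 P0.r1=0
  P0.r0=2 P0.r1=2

spurious: P0.r0=2 P0.r1=0

outcome vector order: (P0.r0,P0.r1)
[TSO] allowed = {(0,0); (0,2); (2,2)}
claimed∖TSO = {(2,0)}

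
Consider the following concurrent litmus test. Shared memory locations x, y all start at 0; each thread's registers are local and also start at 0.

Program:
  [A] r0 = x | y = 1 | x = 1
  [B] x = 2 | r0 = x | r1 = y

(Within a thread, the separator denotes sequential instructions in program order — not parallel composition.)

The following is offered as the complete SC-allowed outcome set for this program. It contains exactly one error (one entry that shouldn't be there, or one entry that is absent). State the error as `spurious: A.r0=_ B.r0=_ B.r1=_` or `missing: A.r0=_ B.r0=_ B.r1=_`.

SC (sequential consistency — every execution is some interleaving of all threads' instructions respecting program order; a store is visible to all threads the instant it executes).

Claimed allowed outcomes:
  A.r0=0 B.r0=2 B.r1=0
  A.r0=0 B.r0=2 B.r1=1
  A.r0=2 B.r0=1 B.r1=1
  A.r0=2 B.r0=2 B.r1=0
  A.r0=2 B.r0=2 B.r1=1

missing: A.r0=0 B.r0=1 B.r1=1

outcome vector order: (A.r0,B.r0,B.r1)
SC: 6 outcomes — {<0 1 1>; <0 2 0>; <0 2 1>; <2 1 1>; <2 2 0>; <2 2 1>}
SC∖claimed = {<0 1 1>}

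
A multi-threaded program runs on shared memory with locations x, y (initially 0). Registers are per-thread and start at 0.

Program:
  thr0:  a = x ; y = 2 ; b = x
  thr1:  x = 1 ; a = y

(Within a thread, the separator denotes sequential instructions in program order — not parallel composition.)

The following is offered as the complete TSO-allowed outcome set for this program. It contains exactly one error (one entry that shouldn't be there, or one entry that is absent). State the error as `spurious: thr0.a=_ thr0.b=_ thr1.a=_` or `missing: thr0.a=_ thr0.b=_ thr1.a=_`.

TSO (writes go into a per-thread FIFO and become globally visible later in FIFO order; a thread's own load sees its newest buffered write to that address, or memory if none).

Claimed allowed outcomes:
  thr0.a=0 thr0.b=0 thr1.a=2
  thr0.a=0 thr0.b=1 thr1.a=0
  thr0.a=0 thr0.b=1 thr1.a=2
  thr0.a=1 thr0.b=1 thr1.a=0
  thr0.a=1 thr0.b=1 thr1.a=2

missing: thr0.a=0 thr0.b=0 thr1.a=0

outcome vector order: (thr0.a,thr0.b,thr1.a)
TSO (6): 0/0/0; 0/0/2; 0/1/0; 0/1/2; 1/1/0; 1/1/2
TSO∖claimed = {0/0/0}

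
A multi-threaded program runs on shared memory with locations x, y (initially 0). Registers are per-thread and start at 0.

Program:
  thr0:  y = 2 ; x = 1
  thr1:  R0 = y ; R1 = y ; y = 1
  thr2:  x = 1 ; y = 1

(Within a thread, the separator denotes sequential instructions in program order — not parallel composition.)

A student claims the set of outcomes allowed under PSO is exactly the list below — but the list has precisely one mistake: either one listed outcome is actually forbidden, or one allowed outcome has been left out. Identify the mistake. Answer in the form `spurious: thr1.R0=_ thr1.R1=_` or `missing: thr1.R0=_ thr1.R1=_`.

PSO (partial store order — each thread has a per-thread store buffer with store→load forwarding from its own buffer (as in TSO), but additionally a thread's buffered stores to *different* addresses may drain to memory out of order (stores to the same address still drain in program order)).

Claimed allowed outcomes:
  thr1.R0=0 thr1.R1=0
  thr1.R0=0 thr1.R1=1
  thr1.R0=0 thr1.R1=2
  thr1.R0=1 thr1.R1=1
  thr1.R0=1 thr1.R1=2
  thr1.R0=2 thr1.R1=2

outcome vector order: (thr1.R0,thr1.R1)
[PSO] allowed = {(0,0); (0,1); (0,2); (1,1); (1,2); (2,1); (2,2)}
PSO∖claimed = {(2,1)}

missing: thr1.R0=2 thr1.R1=1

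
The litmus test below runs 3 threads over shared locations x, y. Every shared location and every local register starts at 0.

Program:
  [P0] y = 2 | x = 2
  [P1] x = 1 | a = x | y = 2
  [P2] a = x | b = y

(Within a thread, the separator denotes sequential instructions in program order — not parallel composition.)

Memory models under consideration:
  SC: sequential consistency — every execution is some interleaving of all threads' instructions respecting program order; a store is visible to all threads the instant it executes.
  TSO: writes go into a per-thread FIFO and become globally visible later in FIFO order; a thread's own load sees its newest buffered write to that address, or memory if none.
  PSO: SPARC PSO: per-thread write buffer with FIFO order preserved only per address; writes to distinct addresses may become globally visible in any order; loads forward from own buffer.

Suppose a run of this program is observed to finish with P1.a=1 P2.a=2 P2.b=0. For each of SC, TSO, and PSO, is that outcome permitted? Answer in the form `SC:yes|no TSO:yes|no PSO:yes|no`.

SC:no TSO:no PSO:yes

outcome vector order: (P1.a,P2.a,P2.b)
SC: 10 outcomes — {100; 102; 110; 112; 122; 200; 202; 210; 212; 222}
TSO: 10 outcomes — {100; 102; 110; 112; 122; 200; 202; 210; 212; 222}
PSO: 12 outcomes — {100; 102; 110; 112; 120; 122; 200; 202; 210; 212; 220; 222}
target 120 ∈ {PSO}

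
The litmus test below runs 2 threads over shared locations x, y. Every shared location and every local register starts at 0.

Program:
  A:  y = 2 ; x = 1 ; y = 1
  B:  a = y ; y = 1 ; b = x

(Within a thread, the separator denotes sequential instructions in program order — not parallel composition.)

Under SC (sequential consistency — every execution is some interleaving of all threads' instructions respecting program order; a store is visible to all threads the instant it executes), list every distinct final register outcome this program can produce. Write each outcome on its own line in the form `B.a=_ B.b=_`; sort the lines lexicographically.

B.a=0 B.b=0
B.a=0 B.b=1
B.a=1 B.b=1
B.a=2 B.b=0
B.a=2 B.b=1

outcome vector order: (B.a,B.b)
|SC outcomes| = 5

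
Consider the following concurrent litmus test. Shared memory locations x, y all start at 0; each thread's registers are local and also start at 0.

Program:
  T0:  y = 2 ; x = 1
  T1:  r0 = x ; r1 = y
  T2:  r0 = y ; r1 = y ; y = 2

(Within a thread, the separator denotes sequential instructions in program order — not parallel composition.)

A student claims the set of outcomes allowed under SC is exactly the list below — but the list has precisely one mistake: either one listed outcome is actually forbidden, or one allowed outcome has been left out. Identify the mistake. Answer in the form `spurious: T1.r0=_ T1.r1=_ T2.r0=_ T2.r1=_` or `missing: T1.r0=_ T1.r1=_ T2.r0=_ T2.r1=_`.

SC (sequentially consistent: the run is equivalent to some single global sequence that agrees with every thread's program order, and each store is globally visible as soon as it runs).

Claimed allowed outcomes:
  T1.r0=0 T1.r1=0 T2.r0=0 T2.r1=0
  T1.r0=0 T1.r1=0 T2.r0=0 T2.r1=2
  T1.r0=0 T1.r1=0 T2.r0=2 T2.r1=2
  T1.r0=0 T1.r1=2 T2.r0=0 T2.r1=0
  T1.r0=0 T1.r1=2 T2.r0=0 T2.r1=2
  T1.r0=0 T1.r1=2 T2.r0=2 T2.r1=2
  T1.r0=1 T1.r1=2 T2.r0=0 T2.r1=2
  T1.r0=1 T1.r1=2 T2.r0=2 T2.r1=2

missing: T1.r0=1 T1.r1=2 T2.r0=0 T2.r1=0

outcome vector order: (T1.r0,T1.r1,T2.r0,T2.r1)
SC: 9 outcomes — {(0,0,0,0), (0,0,0,2), (0,0,2,2), (0,2,0,0), (0,2,0,2), (0,2,2,2), (1,2,0,0), (1,2,0,2), (1,2,2,2)}
SC∖claimed = {(1,2,0,0)}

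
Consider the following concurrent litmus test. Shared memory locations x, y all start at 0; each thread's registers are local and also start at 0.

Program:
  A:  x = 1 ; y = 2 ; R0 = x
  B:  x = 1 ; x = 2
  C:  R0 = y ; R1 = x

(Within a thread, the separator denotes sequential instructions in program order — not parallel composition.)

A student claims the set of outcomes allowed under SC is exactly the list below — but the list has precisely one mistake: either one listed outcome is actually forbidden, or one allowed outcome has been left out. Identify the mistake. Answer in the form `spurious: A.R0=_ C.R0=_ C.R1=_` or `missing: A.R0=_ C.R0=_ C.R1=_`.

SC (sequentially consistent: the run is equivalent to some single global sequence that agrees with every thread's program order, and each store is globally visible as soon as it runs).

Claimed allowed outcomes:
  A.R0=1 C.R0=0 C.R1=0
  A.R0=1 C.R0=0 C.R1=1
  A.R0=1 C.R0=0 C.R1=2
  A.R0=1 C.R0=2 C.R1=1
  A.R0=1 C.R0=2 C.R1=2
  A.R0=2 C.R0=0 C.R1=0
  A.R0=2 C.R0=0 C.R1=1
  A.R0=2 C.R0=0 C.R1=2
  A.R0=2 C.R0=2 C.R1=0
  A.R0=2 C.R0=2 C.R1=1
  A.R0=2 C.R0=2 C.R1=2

outcome vector order: (A.R0,C.R0,C.R1)
[SC] allowed = {(1,0,0); (1,0,1); (1,0,2); (1,2,1); (1,2,2); (2,0,0); (2,0,1); (2,0,2); (2,2,1); (2,2,2)}
claimed∖SC = {(2,2,0)}

spurious: A.R0=2 C.R0=2 C.R1=0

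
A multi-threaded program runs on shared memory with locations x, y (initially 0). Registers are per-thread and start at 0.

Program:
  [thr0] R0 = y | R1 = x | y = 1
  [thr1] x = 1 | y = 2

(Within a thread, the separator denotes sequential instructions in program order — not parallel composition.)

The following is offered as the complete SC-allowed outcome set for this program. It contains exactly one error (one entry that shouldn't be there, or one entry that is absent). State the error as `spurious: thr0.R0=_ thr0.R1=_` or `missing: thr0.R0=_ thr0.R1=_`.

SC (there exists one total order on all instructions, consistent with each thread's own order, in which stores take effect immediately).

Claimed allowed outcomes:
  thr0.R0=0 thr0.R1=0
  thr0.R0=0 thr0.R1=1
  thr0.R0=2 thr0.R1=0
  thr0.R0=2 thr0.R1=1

outcome vector order: (thr0.R0,thr0.R1)
under SC → 0/0 0/1 2/1
claimed∖SC = {2/0}

spurious: thr0.R0=2 thr0.R1=0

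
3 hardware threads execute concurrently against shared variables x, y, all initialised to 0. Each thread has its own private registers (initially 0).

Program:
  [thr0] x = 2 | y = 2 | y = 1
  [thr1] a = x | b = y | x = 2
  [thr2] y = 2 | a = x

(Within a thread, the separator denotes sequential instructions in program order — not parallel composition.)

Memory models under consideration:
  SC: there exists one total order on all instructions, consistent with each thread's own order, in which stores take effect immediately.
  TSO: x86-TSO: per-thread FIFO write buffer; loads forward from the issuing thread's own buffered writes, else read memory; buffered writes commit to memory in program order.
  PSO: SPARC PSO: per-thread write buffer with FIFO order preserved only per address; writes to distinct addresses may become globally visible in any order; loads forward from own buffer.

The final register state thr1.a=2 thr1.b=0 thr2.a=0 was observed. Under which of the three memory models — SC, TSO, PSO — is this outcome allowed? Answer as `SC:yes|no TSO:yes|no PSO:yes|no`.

outcome vector order: (thr1.a,thr1.b,thr2.a)
SC (11): (0,0,0) (0,0,2) (0,1,0) (0,1,2) (0,2,0) (0,2,2) (2,0,2) (2,1,0) (2,1,2) (2,2,0) (2,2,2)
TSO (12): (0,0,0) (0,0,2) (0,1,0) (0,1,2) (0,2,0) (0,2,2) (2,0,0) (2,0,2) (2,1,0) (2,1,2) (2,2,0) (2,2,2)
PSO (12): (0,0,0) (0,0,2) (0,1,0) (0,1,2) (0,2,0) (0,2,2) (2,0,0) (2,0,2) (2,1,0) (2,1,2) (2,2,0) (2,2,2)
target (2,0,0) ∈ {TSO,PSO}

SC:no TSO:yes PSO:yes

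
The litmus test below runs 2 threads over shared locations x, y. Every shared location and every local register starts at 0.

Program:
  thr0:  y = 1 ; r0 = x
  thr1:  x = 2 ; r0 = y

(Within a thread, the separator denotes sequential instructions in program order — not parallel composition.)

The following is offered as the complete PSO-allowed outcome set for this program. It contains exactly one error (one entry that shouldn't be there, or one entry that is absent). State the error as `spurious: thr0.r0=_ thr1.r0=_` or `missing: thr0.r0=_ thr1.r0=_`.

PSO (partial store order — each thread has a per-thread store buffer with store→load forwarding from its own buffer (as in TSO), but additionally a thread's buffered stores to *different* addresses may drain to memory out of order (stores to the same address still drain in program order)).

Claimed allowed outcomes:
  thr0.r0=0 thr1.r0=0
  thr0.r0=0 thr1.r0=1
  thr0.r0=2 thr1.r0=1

outcome vector order: (thr0.r0,thr1.r0)
PSO (4): <0 0> <0 1> <2 0> <2 1>
PSO∖claimed = {<2 0>}

missing: thr0.r0=2 thr1.r0=0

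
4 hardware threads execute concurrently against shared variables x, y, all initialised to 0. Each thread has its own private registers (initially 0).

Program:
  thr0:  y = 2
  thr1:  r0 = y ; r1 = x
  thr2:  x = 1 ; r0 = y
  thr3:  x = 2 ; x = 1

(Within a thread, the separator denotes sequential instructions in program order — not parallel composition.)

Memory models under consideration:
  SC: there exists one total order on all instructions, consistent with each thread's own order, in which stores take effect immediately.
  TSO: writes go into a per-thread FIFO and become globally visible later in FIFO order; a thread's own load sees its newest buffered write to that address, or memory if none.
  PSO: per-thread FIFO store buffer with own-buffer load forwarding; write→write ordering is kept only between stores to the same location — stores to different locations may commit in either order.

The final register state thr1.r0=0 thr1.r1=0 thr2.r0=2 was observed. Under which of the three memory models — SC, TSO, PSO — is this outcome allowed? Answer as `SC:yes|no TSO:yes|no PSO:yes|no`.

outcome vector order: (thr1.r0,thr1.r1,thr2.r0)
SC: 11 outcomes — {0/0/0; 0/0/2; 0/1/0; 0/1/2; 0/2/0; 0/2/2; 2/0/2; 2/1/0; 2/1/2; 2/2/0; 2/2/2}
TSO: 12 outcomes — {0/0/0; 0/0/2; 0/1/0; 0/1/2; 0/2/0; 0/2/2; 2/0/0; 2/0/2; 2/1/0; 2/1/2; 2/2/0; 2/2/2}
PSO: 12 outcomes — {0/0/0; 0/0/2; 0/1/0; 0/1/2; 0/2/0; 0/2/2; 2/0/0; 2/0/2; 2/1/0; 2/1/2; 2/2/0; 2/2/2}
target 0/0/2 ∈ {SC,TSO,PSO}

SC:yes TSO:yes PSO:yes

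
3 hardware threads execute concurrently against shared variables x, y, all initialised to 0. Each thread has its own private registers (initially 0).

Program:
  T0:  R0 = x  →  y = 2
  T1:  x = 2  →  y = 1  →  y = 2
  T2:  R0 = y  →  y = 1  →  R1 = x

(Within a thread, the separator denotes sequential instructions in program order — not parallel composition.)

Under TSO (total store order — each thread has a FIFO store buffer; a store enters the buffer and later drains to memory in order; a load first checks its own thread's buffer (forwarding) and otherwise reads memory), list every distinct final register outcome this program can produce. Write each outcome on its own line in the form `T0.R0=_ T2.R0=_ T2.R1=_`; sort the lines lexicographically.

outcome vector order: (T0.R0,T2.R0,T2.R1)
|TSO outcomes| = 9

T0.R0=0 T2.R0=0 T2.R1=0
T0.R0=0 T2.R0=0 T2.R1=2
T0.R0=0 T2.R0=1 T2.R1=2
T0.R0=0 T2.R0=2 T2.R1=0
T0.R0=0 T2.R0=2 T2.R1=2
T0.R0=2 T2.R0=0 T2.R1=0
T0.R0=2 T2.R0=0 T2.R1=2
T0.R0=2 T2.R0=1 T2.R1=2
T0.R0=2 T2.R0=2 T2.R1=2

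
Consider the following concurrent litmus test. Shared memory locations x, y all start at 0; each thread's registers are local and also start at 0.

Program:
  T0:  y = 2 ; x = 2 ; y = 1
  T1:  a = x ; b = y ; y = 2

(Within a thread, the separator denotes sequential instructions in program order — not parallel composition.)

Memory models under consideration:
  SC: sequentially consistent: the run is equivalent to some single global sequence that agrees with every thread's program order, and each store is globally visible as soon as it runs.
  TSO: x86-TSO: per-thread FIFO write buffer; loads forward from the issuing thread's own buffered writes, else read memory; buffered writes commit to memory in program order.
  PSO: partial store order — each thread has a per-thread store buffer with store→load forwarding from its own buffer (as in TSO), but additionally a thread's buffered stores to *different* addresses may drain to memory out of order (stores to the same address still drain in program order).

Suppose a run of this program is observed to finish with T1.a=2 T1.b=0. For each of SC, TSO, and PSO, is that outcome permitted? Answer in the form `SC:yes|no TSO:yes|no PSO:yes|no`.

SC:no TSO:no PSO:yes

outcome vector order: (T1.a,T1.b)
SC: 5 outcomes — {(0,0), (0,1), (0,2), (2,1), (2,2)}
TSO: 5 outcomes — {(0,0), (0,1), (0,2), (2,1), (2,2)}
PSO: 6 outcomes — {(0,0), (0,1), (0,2), (2,0), (2,1), (2,2)}
target (2,0) ∈ {PSO}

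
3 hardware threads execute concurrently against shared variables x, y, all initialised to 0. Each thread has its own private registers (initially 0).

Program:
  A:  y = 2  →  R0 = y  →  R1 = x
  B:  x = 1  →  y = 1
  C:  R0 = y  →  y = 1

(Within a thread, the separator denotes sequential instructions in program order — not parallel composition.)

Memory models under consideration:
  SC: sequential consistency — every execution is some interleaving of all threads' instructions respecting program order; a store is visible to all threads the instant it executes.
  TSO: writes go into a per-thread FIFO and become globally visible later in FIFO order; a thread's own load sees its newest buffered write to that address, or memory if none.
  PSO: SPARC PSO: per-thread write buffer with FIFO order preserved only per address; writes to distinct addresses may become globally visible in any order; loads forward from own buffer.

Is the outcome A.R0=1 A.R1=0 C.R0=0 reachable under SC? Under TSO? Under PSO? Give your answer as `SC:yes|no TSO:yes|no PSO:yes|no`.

SC:yes TSO:yes PSO:yes

outcome vector order: (A.R0,A.R1,C.R0)
SC: 11 outcomes — {(1,0,0), (1,0,2), (1,1,0), (1,1,1), (1,1,2), (2,0,0), (2,0,1), (2,0,2), (2,1,0), (2,1,1), (2,1,2)}
TSO: 11 outcomes — {(1,0,0), (1,0,2), (1,1,0), (1,1,1), (1,1,2), (2,0,0), (2,0,1), (2,0,2), (2,1,0), (2,1,1), (2,1,2)}
PSO: 12 outcomes — {(1,0,0), (1,0,1), (1,0,2), (1,1,0), (1,1,1), (1,1,2), (2,0,0), (2,0,1), (2,0,2), (2,1,0), (2,1,1), (2,1,2)}
target (1,0,0) ∈ {SC,TSO,PSO}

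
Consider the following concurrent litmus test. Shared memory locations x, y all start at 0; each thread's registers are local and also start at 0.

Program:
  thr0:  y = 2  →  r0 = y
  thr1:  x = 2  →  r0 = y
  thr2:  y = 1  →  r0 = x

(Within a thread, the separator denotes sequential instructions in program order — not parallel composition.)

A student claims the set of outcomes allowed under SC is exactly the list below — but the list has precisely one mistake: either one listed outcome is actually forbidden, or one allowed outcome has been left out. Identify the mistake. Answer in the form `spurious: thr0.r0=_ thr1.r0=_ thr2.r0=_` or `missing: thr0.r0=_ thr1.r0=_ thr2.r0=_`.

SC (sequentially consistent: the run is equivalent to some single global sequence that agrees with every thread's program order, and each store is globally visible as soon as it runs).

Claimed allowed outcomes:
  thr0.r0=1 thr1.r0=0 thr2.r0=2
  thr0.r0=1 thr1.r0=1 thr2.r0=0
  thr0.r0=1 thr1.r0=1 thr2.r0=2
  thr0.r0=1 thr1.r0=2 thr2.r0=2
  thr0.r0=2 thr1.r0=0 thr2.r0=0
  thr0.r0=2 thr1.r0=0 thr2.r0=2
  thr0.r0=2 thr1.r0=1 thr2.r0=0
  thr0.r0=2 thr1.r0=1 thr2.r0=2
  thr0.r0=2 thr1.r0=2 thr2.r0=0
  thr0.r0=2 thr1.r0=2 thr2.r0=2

outcome vector order: (thr0.r0,thr1.r0,thr2.r0)
under SC → <1 0 2>; <1 1 0>; <1 1 2>; <1 2 2>; <2 0 2>; <2 1 0>; <2 1 2>; <2 2 0>; <2 2 2>
claimed∖SC = {<2 0 0>}

spurious: thr0.r0=2 thr1.r0=0 thr2.r0=0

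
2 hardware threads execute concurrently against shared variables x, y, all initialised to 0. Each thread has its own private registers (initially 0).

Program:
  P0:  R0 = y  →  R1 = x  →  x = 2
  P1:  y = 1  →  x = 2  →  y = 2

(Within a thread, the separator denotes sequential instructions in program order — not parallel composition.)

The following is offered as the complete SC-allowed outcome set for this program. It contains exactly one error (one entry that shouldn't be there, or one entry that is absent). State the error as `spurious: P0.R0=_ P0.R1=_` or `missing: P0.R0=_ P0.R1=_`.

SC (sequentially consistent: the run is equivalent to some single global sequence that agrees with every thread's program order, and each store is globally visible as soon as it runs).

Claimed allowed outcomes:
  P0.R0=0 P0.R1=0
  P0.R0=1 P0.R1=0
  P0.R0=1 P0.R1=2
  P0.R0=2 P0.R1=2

outcome vector order: (P0.R0,P0.R1)
under SC → 0/0, 0/2, 1/0, 1/2, 2/2
SC∖claimed = {0/2}

missing: P0.R0=0 P0.R1=2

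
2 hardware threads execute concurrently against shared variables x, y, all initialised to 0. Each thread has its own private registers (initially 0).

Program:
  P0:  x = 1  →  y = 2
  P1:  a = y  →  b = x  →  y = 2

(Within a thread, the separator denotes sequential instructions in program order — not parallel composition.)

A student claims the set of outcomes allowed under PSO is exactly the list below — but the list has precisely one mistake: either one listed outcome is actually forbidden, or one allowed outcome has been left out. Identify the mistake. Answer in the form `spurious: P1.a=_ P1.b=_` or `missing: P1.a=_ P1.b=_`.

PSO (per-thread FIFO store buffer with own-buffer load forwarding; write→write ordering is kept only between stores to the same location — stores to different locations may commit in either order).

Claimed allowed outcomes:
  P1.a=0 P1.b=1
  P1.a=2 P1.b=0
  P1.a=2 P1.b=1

outcome vector order: (P1.a,P1.b)
PSO: 4 outcomes — {0/0; 0/1; 2/0; 2/1}
PSO∖claimed = {0/0}

missing: P1.a=0 P1.b=0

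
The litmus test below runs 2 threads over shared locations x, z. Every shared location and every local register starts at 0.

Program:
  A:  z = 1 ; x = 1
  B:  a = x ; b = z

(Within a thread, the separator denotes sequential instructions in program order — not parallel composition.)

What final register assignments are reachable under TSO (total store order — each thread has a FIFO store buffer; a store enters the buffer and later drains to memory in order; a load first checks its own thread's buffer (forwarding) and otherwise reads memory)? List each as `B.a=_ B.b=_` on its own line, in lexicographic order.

outcome vector order: (B.a,B.b)
|TSO outcomes| = 3

B.a=0 B.b=0
B.a=0 B.b=1
B.a=1 B.b=1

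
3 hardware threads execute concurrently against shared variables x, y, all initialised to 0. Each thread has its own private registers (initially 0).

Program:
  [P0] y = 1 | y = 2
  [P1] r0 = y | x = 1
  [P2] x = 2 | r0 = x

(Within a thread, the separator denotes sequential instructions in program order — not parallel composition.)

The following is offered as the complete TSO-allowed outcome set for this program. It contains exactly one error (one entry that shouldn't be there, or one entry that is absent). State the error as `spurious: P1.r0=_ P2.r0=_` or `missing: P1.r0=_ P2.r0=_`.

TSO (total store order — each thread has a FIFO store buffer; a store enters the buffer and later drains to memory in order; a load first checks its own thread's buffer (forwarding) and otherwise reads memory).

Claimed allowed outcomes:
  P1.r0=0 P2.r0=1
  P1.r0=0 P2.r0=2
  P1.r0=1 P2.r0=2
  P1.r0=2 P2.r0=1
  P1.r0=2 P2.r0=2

missing: P1.r0=1 P2.r0=1

outcome vector order: (P1.r0,P2.r0)
TSO (6): 01 02 11 12 21 22
TSO∖claimed = {11}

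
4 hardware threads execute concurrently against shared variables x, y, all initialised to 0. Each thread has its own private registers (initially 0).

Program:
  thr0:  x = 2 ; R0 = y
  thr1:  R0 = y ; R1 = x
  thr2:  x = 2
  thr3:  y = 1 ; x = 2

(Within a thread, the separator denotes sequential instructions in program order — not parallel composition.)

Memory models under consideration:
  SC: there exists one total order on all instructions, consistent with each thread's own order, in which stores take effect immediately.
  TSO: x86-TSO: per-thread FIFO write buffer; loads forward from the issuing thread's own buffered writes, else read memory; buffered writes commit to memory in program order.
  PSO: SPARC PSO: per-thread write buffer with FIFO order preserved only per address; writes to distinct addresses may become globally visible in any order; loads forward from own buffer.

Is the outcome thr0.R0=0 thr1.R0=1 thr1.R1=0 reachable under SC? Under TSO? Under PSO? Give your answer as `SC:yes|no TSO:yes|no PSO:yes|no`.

outcome vector order: (thr0.R0,thr1.R0,thr1.R1)
SC (7): 0/0/0 0/0/2 0/1/2 1/0/0 1/0/2 1/1/0 1/1/2
TSO (8): 0/0/0 0/0/2 0/1/0 0/1/2 1/0/0 1/0/2 1/1/0 1/1/2
PSO (8): 0/0/0 0/0/2 0/1/0 0/1/2 1/0/0 1/0/2 1/1/0 1/1/2
target 0/1/0 ∈ {TSO,PSO}

SC:no TSO:yes PSO:yes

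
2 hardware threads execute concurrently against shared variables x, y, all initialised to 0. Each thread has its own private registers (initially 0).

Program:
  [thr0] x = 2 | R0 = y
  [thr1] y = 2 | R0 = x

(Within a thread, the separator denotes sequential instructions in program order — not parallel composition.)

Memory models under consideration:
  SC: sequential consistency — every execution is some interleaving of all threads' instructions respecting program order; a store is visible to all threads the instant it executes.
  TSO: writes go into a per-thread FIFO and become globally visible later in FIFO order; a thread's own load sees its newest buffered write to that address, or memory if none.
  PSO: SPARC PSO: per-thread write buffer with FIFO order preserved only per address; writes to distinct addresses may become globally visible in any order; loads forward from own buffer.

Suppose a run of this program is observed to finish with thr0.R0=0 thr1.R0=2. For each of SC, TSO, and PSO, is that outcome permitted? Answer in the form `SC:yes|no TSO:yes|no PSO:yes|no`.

SC:yes TSO:yes PSO:yes

outcome vector order: (thr0.R0,thr1.R0)
under SC → <0 2> <2 0> <2 2>
under TSO → <0 0> <0 2> <2 0> <2 2>
under PSO → <0 0> <0 2> <2 0> <2 2>
target <0 2> ∈ {SC,TSO,PSO}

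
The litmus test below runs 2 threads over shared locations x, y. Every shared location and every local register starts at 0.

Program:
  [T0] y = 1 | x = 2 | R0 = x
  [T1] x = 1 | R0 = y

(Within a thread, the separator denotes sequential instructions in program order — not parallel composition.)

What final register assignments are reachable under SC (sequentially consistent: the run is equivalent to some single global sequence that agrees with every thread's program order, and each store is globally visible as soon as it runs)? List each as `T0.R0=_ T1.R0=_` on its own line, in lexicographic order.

T0.R0=1 T1.R0=1
T0.R0=2 T1.R0=0
T0.R0=2 T1.R0=1

outcome vector order: (T0.R0,T1.R0)
|SC outcomes| = 3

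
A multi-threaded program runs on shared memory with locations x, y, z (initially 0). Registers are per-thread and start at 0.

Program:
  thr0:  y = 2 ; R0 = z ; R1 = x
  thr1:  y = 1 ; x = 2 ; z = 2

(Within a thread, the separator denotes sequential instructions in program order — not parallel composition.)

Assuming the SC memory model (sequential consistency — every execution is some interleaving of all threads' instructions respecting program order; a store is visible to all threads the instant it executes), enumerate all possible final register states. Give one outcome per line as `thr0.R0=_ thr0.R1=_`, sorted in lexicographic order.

outcome vector order: (thr0.R0,thr0.R1)
|SC outcomes| = 3

thr0.R0=0 thr0.R1=0
thr0.R0=0 thr0.R1=2
thr0.R0=2 thr0.R1=2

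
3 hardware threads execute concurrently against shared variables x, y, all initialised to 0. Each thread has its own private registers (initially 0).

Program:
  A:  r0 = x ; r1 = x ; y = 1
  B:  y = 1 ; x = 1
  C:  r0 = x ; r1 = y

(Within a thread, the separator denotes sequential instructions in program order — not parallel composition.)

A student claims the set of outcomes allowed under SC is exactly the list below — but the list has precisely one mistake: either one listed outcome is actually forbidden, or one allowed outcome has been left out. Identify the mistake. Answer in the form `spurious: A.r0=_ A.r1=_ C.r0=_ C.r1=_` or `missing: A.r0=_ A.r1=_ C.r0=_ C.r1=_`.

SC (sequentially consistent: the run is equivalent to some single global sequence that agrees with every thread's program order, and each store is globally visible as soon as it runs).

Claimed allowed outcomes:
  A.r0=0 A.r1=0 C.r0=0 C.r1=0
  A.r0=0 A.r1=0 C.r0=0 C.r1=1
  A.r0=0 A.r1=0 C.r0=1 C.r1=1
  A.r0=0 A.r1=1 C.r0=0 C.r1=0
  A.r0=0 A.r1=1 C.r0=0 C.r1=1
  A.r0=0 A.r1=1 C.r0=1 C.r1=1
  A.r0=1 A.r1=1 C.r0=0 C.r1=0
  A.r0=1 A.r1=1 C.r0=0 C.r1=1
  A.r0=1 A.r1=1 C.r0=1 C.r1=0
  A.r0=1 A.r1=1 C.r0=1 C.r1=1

spurious: A.r0=1 A.r1=1 C.r0=1 C.r1=0

outcome vector order: (A.r0,A.r1,C.r0,C.r1)
under SC → 0/0/0/0, 0/0/0/1, 0/0/1/1, 0/1/0/0, 0/1/0/1, 0/1/1/1, 1/1/0/0, 1/1/0/1, 1/1/1/1
claimed∖SC = {1/1/1/0}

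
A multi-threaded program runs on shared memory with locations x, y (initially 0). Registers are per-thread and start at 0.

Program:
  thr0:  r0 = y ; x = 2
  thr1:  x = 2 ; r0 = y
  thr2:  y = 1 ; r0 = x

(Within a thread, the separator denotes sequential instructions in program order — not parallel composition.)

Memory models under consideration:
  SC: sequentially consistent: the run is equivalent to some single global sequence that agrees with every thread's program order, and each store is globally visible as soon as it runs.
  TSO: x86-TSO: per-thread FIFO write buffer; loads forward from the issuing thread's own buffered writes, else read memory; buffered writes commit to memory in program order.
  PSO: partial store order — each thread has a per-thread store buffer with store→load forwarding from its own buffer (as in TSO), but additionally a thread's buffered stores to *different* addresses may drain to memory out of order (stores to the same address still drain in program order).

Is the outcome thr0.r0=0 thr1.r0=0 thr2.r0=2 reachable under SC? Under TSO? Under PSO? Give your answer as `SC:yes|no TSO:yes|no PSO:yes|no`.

outcome vector order: (thr0.r0,thr1.r0,thr2.r0)
under SC → <0 0 2> <0 1 0> <0 1 2> <1 0 2> <1 1 0> <1 1 2>
under TSO → <0 0 0> <0 0 2> <0 1 0> <0 1 2> <1 0 0> <1 0 2> <1 1 0> <1 1 2>
under PSO → <0 0 0> <0 0 2> <0 1 0> <0 1 2> <1 0 0> <1 0 2> <1 1 0> <1 1 2>
target <0 0 2> ∈ {SC,TSO,PSO}

SC:yes TSO:yes PSO:yes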